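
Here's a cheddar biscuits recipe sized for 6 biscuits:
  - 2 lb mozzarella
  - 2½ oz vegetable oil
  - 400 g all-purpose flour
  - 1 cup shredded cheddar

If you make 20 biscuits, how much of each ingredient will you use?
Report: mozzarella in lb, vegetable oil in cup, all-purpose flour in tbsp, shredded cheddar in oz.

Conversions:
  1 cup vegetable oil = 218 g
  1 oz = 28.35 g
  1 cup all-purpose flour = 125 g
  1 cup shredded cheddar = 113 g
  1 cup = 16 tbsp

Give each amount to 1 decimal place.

Scaling factor: 20/6 = 10/3.
mozzarella: 2 lb × 10/3 ≈ 6.7 lb
vegetable oil: 2.5 oz × 10/3 × 28.35 g/oz ÷ 218 g/cup ≈ 1.1 cup
all-purpose flour: 400 g × 10/3 ÷ 125 g/cup × 16 tbsp/cup ≈ 170.7 tbsp
shredded cheddar: 1 cup × 10/3 × 113 g/cup ÷ 28.35 g/oz ≈ 13.3 oz

mozzarella: 6.7 lb; vegetable oil: 1.1 cup; all-purpose flour: 170.7 tbsp; shredded cheddar: 13.3 oz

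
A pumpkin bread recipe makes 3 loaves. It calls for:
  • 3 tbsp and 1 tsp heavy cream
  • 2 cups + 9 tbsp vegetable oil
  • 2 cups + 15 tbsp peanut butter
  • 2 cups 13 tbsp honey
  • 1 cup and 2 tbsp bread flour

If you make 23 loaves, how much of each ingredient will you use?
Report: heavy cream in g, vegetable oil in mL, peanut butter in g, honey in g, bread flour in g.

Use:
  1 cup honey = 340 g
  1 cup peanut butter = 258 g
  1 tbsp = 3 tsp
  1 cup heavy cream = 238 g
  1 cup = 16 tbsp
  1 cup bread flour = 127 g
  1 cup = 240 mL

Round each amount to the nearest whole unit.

heavy cream: 380 g; vegetable oil: 4715 mL; peanut butter: 5810 g; honey: 7331 g; bread flour: 1095 g

Scaling factor: 23/3.
heavy cream: (3 tbsp + 1 tsp = 10/3 tbsp) × 23/3 ÷ 16 tbsp/cup × 238 g/cup ≈ 380 g
vegetable oil: (2 cup + 9 tbsp = 2.5625 cup) × 23/3 × 240 mL/cup = 4715 mL
peanut butter: (2 cup + 15 tbsp = 2.9375 cup) × 23/3 × 258 g/cup ≈ 5810 g
honey: (2 cup + 13 tbsp = 2.8125 cup) × 23/3 × 340 g/cup ≈ 7331 g
bread flour: (1 cup + 2 tbsp = 1.125 cup) × 23/3 × 127 g/cup ≈ 1095 g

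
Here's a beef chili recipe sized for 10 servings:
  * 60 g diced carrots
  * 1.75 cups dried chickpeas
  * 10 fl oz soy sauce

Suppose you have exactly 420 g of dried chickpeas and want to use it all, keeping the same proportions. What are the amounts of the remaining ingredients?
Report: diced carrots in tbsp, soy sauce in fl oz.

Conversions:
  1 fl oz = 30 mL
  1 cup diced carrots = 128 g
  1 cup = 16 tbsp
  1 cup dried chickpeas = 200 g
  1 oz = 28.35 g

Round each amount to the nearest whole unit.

diced carrots: 9 tbsp; soy sauce: 12 fl oz

The original recipe has 350 g of dried chickpeas, so the scaling factor is 420 ÷ 350 = 6/5 = 1.2.
diced carrots: 60 g × 6/5 ÷ 128 g/cup × 16 tbsp/cup = 9 tbsp
soy sauce: 10 fl oz × 6/5 = 12 fl oz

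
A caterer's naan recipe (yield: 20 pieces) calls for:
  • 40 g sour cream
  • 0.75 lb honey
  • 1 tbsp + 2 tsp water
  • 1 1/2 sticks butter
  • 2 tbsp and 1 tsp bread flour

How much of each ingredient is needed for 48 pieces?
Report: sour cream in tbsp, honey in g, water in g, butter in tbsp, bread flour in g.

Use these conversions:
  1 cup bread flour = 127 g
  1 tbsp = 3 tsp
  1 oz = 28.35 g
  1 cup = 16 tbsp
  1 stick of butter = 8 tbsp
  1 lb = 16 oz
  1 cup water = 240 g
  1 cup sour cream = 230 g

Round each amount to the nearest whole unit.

sour cream: 7 tbsp; honey: 816 g; water: 60 g; butter: 29 tbsp; bread flour: 44 g

Scaling factor: 48/20 = 12/5 = 2.4.
sour cream: 40 g × 12/5 ÷ 230 g/cup × 16 tbsp/cup ≈ 7 tbsp
honey: 0.75 lb × 12/5 × 16 oz/lb × 28.35 g/oz ≈ 816 g
water: (1 tbsp + 2 tsp = 5/3 tbsp) × 12/5 ÷ 16 tbsp/cup × 240 g/cup = 60 g
butter: 1.5 stick × 12/5 × 8 tbsp/stick ≈ 29 tbsp
bread flour: (2 tbsp + 1 tsp = 7/3 tbsp) × 12/5 ÷ 16 tbsp/cup × 127 g/cup ≈ 44 g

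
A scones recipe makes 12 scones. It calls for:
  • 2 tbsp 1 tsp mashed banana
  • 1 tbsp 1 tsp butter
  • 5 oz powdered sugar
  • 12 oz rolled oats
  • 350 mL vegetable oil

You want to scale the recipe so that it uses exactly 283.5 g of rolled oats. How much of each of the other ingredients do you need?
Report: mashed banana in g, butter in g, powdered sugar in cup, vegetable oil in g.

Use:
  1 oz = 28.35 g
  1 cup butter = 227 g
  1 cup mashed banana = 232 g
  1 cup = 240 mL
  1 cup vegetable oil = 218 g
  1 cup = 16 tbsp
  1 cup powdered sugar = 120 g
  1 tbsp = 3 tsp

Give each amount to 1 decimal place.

The original recipe has 340.2 g of rolled oats, so the scaling factor is 283.5 ÷ 340.2 = 5/6.
mashed banana: (2 tbsp + 1 tsp = 7/3 tbsp) × 5/6 ÷ 16 tbsp/cup × 232 g/cup ≈ 28.2 g
butter: (1 tbsp + 1 tsp = 4/3 tbsp) × 5/6 ÷ 16 tbsp/cup × 227 g/cup ≈ 15.8 g
powdered sugar: 5 oz × 5/6 × 28.35 g/oz ÷ 120 g/cup ≈ 1.0 cup
vegetable oil: 350 mL × 5/6 ÷ 240 mL/cup × 218 g/cup ≈ 264.9 g

mashed banana: 28.2 g; butter: 15.8 g; powdered sugar: 1.0 cup; vegetable oil: 264.9 g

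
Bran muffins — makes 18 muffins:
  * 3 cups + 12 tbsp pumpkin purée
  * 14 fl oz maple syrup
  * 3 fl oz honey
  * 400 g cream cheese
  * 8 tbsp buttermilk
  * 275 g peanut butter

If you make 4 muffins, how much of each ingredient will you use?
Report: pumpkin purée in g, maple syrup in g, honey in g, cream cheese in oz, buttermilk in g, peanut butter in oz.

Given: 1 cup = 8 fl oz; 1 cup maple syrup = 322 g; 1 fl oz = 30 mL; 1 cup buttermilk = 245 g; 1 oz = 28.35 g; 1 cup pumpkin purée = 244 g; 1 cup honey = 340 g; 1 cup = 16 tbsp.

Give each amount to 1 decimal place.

pumpkin purée: 203.3 g; maple syrup: 125.2 g; honey: 28.3 g; cream cheese: 3.1 oz; buttermilk: 27.2 g; peanut butter: 2.2 oz

Scaling factor: 4/18 = 2/9.
pumpkin purée: (3 cup + 12 tbsp = 3.75 cup) × 2/9 × 244 g/cup ≈ 203.3 g
maple syrup: 14 fl oz × 2/9 ÷ 8 fl oz/cup × 322 g/cup ≈ 125.2 g
honey: 3 fl oz × 2/9 ÷ 8 fl oz/cup × 340 g/cup ≈ 28.3 g
cream cheese: 400 g × 2/9 ÷ 28.35 g/oz ≈ 3.1 oz
buttermilk: 8 tbsp × 2/9 ÷ 16 tbsp/cup × 245 g/cup ≈ 27.2 g
peanut butter: 275 g × 2/9 ÷ 28.35 g/oz ≈ 2.2 oz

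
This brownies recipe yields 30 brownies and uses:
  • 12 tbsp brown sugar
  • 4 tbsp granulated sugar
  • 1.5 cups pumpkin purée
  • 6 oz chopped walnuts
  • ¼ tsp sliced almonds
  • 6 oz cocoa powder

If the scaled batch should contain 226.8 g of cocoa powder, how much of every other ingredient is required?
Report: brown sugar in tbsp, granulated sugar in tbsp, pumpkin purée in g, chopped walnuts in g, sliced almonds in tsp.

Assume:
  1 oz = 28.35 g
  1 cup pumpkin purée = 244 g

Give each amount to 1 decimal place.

The original recipe has 170.1 g of cocoa powder, so the scaling factor is 226.8 ÷ 170.1 = 4/3.
brown sugar: 12 tbsp × 4/3 = 16.0 tbsp
granulated sugar: 4 tbsp × 4/3 ≈ 5.3 tbsp
pumpkin purée: 1.5 cup × 4/3 × 244 g/cup = 488.0 g
chopped walnuts: 6 oz × 4/3 × 28.35 g/oz = 226.8 g
sliced almonds: 0.25 tsp × 4/3 ≈ 0.3 tsp

brown sugar: 16.0 tbsp; granulated sugar: 5.3 tbsp; pumpkin purée: 488.0 g; chopped walnuts: 226.8 g; sliced almonds: 0.3 tsp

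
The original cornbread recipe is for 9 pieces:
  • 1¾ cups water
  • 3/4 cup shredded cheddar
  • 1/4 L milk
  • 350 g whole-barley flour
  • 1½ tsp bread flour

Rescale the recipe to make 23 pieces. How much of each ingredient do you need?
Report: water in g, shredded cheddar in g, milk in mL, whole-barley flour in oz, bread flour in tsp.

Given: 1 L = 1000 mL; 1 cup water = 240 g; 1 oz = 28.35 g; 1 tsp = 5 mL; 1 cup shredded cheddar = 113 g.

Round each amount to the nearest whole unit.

Scaling factor: 23/9.
water: 1.75 cup × 23/9 × 240 g/cup ≈ 1073 g
shredded cheddar: 0.75 cup × 23/9 × 113 g/cup ≈ 217 g
milk: 0.25 L × 23/9 × 1000 mL/L ≈ 639 mL
whole-barley flour: 350 g × 23/9 ÷ 28.35 g/oz ≈ 32 oz
bread flour: 1.5 tsp × 23/9 ≈ 4 tsp

water: 1073 g; shredded cheddar: 217 g; milk: 639 mL; whole-barley flour: 32 oz; bread flour: 4 tsp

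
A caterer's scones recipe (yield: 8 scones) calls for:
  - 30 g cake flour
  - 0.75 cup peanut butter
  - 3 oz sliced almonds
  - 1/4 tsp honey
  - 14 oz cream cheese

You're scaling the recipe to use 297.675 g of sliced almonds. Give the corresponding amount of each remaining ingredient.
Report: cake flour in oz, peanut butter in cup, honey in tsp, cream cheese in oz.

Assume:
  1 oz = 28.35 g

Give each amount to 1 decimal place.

The original recipe has 85.05 g of sliced almonds, so the scaling factor is 297.675 ÷ 85.05 = 7/2 = 3.5.
cake flour: 30 g × 7/2 ÷ 28.35 g/oz ≈ 3.7 oz
peanut butter: 0.75 cup × 7/2 ≈ 2.6 cup
honey: 0.25 tsp × 7/2 ≈ 0.9 tsp
cream cheese: 14 oz × 7/2 = 49.0 oz

cake flour: 3.7 oz; peanut butter: 2.6 cup; honey: 0.9 tsp; cream cheese: 49.0 oz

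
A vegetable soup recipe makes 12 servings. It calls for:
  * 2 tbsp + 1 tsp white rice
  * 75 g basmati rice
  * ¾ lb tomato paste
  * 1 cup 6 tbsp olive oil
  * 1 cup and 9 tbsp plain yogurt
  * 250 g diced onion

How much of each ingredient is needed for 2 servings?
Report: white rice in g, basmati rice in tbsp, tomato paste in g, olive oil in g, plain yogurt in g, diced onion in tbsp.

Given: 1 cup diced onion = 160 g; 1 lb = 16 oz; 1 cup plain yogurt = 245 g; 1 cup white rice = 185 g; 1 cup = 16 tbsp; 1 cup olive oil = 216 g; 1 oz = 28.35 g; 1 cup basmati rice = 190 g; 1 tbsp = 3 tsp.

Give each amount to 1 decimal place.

white rice: 4.5 g; basmati rice: 1.1 tbsp; tomato paste: 56.7 g; olive oil: 49.5 g; plain yogurt: 63.8 g; diced onion: 4.2 tbsp

Scaling factor: 2/12 = 1/6.
white rice: (2 tbsp + 1 tsp = 7/3 tbsp) × 1/6 ÷ 16 tbsp/cup × 185 g/cup ≈ 4.5 g
basmati rice: 75 g × 1/6 ÷ 190 g/cup × 16 tbsp/cup ≈ 1.1 tbsp
tomato paste: 0.75 lb × 1/6 × 16 oz/lb × 28.35 g/oz = 56.7 g
olive oil: (1 cup + 6 tbsp = 1.375 cup) × 1/6 × 216 g/cup = 49.5 g
plain yogurt: (1 cup + 9 tbsp = 1.5625 cup) × 1/6 × 245 g/cup ≈ 63.8 g
diced onion: 250 g × 1/6 ÷ 160 g/cup × 16 tbsp/cup ≈ 4.2 tbsp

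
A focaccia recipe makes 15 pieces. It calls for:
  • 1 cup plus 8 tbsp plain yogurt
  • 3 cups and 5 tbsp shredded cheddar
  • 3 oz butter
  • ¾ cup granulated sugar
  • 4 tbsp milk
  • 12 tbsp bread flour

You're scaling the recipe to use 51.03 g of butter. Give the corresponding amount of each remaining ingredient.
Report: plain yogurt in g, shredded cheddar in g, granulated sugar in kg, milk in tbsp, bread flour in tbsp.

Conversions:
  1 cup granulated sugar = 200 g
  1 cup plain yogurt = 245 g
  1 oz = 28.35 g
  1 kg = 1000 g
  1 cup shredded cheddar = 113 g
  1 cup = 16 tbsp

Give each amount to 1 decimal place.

plain yogurt: 220.5 g; shredded cheddar: 224.6 g; granulated sugar: 0.1 kg; milk: 2.4 tbsp; bread flour: 7.2 tbsp

The original recipe has 85.05 g of butter, so the scaling factor is 51.03 ÷ 85.05 = 3/5 = 0.6.
plain yogurt: (1 cup + 8 tbsp = 1.5 cup) × 3/5 × 245 g/cup = 220.5 g
shredded cheddar: (3 cup + 5 tbsp = 3.3125 cup) × 3/5 × 113 g/cup ≈ 224.6 g
granulated sugar: 0.75 cup × 3/5 × 200 g/cup ÷ 1000 g/kg ≈ 0.1 kg
milk: 4 tbsp × 3/5 = 2.4 tbsp
bread flour: 12 tbsp × 3/5 = 7.2 tbsp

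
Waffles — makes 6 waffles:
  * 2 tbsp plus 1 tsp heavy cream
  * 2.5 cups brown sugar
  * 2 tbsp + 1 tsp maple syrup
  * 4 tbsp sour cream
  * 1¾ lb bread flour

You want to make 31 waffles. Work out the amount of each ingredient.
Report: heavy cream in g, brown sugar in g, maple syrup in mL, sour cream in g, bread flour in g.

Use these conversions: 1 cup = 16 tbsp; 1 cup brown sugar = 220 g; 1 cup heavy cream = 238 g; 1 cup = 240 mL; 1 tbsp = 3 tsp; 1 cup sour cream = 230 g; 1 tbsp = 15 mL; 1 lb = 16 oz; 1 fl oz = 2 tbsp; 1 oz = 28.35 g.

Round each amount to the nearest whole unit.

Scaling factor: 31/6.
heavy cream: (2 tbsp + 1 tsp = 7/3 tbsp) × 31/6 ÷ 16 tbsp/cup × 238 g/cup ≈ 179 g
brown sugar: 2.5 cup × 31/6 × 220 g/cup ≈ 2842 g
maple syrup: (2 tbsp + 1 tsp = 7/3 tbsp) × 31/6 × 15 mL/tbsp ≈ 181 mL
sour cream: 4 tbsp × 31/6 ÷ 16 tbsp/cup × 230 g/cup ≈ 297 g
bread flour: 1.75 lb × 31/6 × 16 oz/lb × 28.35 g/oz ≈ 4101 g

heavy cream: 179 g; brown sugar: 2842 g; maple syrup: 181 mL; sour cream: 297 g; bread flour: 4101 g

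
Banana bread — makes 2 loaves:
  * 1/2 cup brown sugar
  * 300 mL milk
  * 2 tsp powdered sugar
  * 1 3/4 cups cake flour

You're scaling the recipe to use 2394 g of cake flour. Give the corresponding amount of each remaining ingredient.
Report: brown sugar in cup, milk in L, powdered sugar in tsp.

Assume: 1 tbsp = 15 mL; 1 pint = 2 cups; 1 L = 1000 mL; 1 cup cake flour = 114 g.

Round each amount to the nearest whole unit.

brown sugar: 6 cup; milk: 4 L; powdered sugar: 24 tsp

The original recipe has 199.5 g of cake flour, so the scaling factor is 2394 ÷ 199.5 = 12.
brown sugar: 0.5 cup × 12 = 6 cup
milk: 300 mL × 12 ÷ 1000 mL/L ≈ 4 L
powdered sugar: 2 tsp × 12 = 24 tsp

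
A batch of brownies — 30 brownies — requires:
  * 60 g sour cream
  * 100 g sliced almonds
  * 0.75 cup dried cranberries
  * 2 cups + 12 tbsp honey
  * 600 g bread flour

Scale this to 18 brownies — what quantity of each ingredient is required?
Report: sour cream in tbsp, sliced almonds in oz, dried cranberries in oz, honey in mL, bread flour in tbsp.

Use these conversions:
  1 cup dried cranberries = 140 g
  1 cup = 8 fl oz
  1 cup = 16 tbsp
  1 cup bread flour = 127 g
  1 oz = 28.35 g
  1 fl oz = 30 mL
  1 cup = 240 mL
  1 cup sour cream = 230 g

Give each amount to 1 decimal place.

Scaling factor: 18/30 = 3/5 = 0.6.
sour cream: 60 g × 3/5 ÷ 230 g/cup × 16 tbsp/cup ≈ 2.5 tbsp
sliced almonds: 100 g × 3/5 ÷ 28.35 g/oz ≈ 2.1 oz
dried cranberries: 0.75 cup × 3/5 × 140 g/cup ÷ 28.35 g/oz ≈ 2.2 oz
honey: (2 cup + 12 tbsp = 2.75 cup) × 3/5 × 240 mL/cup = 396.0 mL
bread flour: 600 g × 3/5 ÷ 127 g/cup × 16 tbsp/cup ≈ 45.4 tbsp

sour cream: 2.5 tbsp; sliced almonds: 2.1 oz; dried cranberries: 2.2 oz; honey: 396.0 mL; bread flour: 45.4 tbsp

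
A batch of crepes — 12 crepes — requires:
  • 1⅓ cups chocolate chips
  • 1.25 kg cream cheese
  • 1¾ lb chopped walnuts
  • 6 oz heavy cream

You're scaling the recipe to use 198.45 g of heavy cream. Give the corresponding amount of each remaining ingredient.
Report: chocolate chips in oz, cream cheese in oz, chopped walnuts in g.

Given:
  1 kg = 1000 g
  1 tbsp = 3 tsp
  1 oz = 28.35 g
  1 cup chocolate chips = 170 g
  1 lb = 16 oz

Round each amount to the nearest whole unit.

chocolate chips: 9 oz; cream cheese: 51 oz; chopped walnuts: 926 g

The original recipe has 170.1 g of heavy cream, so the scaling factor is 198.45 ÷ 170.1 = 7/6.
chocolate chips: 4/3 cup × 7/6 × 170 g/cup ÷ 28.35 g/oz ≈ 9 oz
cream cheese: 1.25 kg × 7/6 × 1000 g/kg ÷ 28.35 g/oz ≈ 51 oz
chopped walnuts: 1.75 lb × 7/6 × 16 oz/lb × 28.35 g/oz ≈ 926 g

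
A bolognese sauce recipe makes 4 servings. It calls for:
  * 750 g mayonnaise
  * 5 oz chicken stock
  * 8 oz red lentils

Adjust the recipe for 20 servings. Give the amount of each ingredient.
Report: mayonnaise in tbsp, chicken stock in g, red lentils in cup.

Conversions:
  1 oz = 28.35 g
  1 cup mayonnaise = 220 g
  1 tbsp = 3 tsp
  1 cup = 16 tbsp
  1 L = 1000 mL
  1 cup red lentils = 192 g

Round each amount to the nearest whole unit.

mayonnaise: 273 tbsp; chicken stock: 709 g; red lentils: 6 cup

Scaling factor: 20/4 = 5.
mayonnaise: 750 g × 5 ÷ 220 g/cup × 16 tbsp/cup ≈ 273 tbsp
chicken stock: 5 oz × 5 × 28.35 g/oz ≈ 709 g
red lentils: 8 oz × 5 × 28.35 g/oz ÷ 192 g/cup ≈ 6 cup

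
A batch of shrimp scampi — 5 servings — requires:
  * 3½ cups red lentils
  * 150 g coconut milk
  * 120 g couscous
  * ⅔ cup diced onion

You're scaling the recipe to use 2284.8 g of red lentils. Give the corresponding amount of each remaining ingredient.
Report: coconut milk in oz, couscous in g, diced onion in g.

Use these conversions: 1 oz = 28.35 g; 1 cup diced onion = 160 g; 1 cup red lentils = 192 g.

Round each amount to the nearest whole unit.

coconut milk: 18 oz; couscous: 408 g; diced onion: 363 g

The original recipe has 672 g of red lentils, so the scaling factor is 2284.8 ÷ 672 = 17/5 = 3.4.
coconut milk: 150 g × 17/5 ÷ 28.35 g/oz ≈ 18 oz
couscous: 120 g × 17/5 = 408 g
diced onion: 2/3 cup × 17/5 × 160 g/cup ≈ 363 g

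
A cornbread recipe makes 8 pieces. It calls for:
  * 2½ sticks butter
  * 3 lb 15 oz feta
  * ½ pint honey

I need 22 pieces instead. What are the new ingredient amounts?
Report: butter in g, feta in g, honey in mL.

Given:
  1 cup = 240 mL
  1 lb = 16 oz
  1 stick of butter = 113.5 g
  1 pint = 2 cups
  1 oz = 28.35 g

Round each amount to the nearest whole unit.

Scaling factor: 22/8 = 11/4 = 2.75.
butter: 2.5 stick × 11/4 × 113.5 g/stick ≈ 780 g
feta: (3 lb + 15 oz = 3.9375 lb) × 11/4 × 16 oz/lb × 28.35 g/oz ≈ 4912 g
honey: 0.5 pint × 11/4 × 2 cup/pint × 240 mL/cup = 660 mL

butter: 780 g; feta: 4912 g; honey: 660 mL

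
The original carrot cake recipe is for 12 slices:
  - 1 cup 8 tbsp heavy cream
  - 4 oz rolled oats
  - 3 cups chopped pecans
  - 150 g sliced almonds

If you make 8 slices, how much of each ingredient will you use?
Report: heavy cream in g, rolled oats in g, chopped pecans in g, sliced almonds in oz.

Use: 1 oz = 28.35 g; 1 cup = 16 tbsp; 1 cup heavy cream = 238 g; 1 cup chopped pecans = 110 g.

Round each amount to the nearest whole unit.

heavy cream: 238 g; rolled oats: 76 g; chopped pecans: 220 g; sliced almonds: 4 oz

Scaling factor: 8/12 = 2/3.
heavy cream: (1 cup + 8 tbsp = 1.5 cup) × 2/3 × 238 g/cup = 238 g
rolled oats: 4 oz × 2/3 × 28.35 g/oz ≈ 76 g
chopped pecans: 3 cup × 2/3 × 110 g/cup = 220 g
sliced almonds: 150 g × 2/3 ÷ 28.35 g/oz ≈ 4 oz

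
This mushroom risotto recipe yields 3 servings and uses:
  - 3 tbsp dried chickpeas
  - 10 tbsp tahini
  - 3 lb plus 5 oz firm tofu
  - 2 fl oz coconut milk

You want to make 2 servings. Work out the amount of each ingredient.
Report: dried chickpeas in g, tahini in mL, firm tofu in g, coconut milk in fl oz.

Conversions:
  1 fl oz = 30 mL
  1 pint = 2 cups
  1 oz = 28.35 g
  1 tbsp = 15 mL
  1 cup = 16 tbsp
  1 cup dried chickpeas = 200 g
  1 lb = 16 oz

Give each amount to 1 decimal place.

dried chickpeas: 25.0 g; tahini: 100.0 mL; firm tofu: 1001.7 g; coconut milk: 1.3 fl oz

Scaling factor: 2/3.
dried chickpeas: 3 tbsp × 2/3 ÷ 16 tbsp/cup × 200 g/cup = 25.0 g
tahini: 10 tbsp × 2/3 × 15 mL/tbsp = 100.0 mL
firm tofu: (3 lb + 5 oz = 3.3125 lb) × 2/3 × 16 oz/lb × 28.35 g/oz = 1001.7 g
coconut milk: 2 fl oz × 2/3 ≈ 1.3 fl oz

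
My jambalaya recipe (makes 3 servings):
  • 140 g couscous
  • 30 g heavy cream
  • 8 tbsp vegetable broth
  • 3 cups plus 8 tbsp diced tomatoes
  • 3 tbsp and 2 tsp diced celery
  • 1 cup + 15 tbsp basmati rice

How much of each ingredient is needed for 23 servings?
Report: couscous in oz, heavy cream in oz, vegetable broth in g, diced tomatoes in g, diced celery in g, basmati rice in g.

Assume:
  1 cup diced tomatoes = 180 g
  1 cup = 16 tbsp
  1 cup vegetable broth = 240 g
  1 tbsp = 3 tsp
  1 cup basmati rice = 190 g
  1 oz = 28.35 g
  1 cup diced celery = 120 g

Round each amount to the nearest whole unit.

Scaling factor: 23/3.
couscous: 140 g × 23/3 ÷ 28.35 g/oz ≈ 38 oz
heavy cream: 30 g × 23/3 ÷ 28.35 g/oz ≈ 8 oz
vegetable broth: 8 tbsp × 23/3 ÷ 16 tbsp/cup × 240 g/cup = 920 g
diced tomatoes: (3 cup + 8 tbsp = 3.5 cup) × 23/3 × 180 g/cup = 4830 g
diced celery: (3 tbsp + 2 tsp = 11/3 tbsp) × 23/3 ÷ 16 tbsp/cup × 120 g/cup ≈ 211 g
basmati rice: (1 cup + 15 tbsp = 1.9375 cup) × 23/3 × 190 g/cup ≈ 2822 g

couscous: 38 oz; heavy cream: 8 oz; vegetable broth: 920 g; diced tomatoes: 4830 g; diced celery: 211 g; basmati rice: 2822 g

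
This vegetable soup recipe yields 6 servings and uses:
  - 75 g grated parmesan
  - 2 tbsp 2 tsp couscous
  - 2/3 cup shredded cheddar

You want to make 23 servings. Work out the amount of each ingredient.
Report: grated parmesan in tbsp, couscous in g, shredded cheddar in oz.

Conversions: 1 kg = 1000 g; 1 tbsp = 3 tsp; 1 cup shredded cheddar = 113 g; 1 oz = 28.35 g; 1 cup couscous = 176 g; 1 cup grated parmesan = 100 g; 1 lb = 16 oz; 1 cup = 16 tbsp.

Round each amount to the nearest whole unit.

Scaling factor: 23/6.
grated parmesan: 75 g × 23/6 ÷ 100 g/cup × 16 tbsp/cup = 46 tbsp
couscous: (2 tbsp + 2 tsp = 8/3 tbsp) × 23/6 ÷ 16 tbsp/cup × 176 g/cup ≈ 112 g
shredded cheddar: 2/3 cup × 23/6 × 113 g/cup ÷ 28.35 g/oz ≈ 10 oz

grated parmesan: 46 tbsp; couscous: 112 g; shredded cheddar: 10 oz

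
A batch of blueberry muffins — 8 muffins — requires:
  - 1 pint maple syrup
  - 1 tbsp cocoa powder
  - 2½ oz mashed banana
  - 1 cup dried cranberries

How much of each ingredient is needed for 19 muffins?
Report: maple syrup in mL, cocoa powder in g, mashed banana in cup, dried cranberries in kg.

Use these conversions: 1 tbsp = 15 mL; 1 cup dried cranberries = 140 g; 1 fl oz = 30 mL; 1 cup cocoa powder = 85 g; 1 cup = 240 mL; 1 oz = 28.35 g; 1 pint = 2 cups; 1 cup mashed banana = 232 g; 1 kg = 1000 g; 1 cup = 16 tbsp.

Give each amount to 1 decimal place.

maple syrup: 1140.0 mL; cocoa powder: 12.6 g; mashed banana: 0.7 cup; dried cranberries: 0.3 kg

Scaling factor: 19/8 = 2.375.
maple syrup: 1 pint × 19/8 × 2 cup/pint × 240 mL/cup = 1140.0 mL
cocoa powder: 1 tbsp × 19/8 ÷ 16 tbsp/cup × 85 g/cup ≈ 12.6 g
mashed banana: 2.5 oz × 19/8 × 28.35 g/oz ÷ 232 g/cup ≈ 0.7 cup
dried cranberries: 1 cup × 19/8 × 140 g/cup ÷ 1000 g/kg ≈ 0.3 kg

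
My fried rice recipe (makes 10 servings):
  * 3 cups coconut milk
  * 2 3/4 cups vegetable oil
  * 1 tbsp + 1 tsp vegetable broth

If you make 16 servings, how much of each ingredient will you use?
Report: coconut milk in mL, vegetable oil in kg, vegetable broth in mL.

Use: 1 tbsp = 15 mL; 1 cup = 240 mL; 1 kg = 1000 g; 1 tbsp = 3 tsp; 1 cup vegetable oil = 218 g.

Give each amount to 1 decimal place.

Scaling factor: 16/10 = 8/5 = 1.6.
coconut milk: 3 cup × 8/5 × 240 mL/cup = 1152.0 mL
vegetable oil: 2.75 cup × 8/5 × 218 g/cup ÷ 1000 g/kg ≈ 1.0 kg
vegetable broth: (1 tbsp + 1 tsp = 4/3 tbsp) × 8/5 × 15 mL/tbsp = 32.0 mL

coconut milk: 1152.0 mL; vegetable oil: 1.0 kg; vegetable broth: 32.0 mL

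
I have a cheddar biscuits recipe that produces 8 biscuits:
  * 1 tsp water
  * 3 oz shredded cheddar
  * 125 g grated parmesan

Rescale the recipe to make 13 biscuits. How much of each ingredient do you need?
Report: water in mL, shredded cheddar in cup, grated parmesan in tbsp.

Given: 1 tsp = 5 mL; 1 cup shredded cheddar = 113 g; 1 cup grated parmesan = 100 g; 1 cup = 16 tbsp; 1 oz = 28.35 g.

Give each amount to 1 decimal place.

Scaling factor: 13/8 = 1.625.
water: 1 tsp × 13/8 × 5 mL/tsp ≈ 8.1 mL
shredded cheddar: 3 oz × 13/8 × 28.35 g/oz ÷ 113 g/cup ≈ 1.2 cup
grated parmesan: 125 g × 13/8 ÷ 100 g/cup × 16 tbsp/cup = 32.5 tbsp

water: 8.1 mL; shredded cheddar: 1.2 cup; grated parmesan: 32.5 tbsp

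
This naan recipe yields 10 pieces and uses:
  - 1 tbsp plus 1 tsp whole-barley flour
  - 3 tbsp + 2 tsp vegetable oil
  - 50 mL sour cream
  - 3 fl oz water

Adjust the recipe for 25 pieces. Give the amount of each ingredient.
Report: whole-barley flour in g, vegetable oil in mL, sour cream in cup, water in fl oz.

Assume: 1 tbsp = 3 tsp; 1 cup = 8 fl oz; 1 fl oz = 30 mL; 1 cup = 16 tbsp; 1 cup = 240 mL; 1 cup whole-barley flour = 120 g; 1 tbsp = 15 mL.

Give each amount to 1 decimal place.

Scaling factor: 25/10 = 5/2 = 2.5.
whole-barley flour: (1 tbsp + 1 tsp = 4/3 tbsp) × 5/2 ÷ 16 tbsp/cup × 120 g/cup = 25.0 g
vegetable oil: (3 tbsp + 2 tsp = 11/3 tbsp) × 5/2 × 15 mL/tbsp = 137.5 mL
sour cream: 50 mL × 5/2 ÷ 240 mL/cup ≈ 0.5 cup
water: 3 fl oz × 5/2 = 7.5 fl oz

whole-barley flour: 25.0 g; vegetable oil: 137.5 mL; sour cream: 0.5 cup; water: 7.5 fl oz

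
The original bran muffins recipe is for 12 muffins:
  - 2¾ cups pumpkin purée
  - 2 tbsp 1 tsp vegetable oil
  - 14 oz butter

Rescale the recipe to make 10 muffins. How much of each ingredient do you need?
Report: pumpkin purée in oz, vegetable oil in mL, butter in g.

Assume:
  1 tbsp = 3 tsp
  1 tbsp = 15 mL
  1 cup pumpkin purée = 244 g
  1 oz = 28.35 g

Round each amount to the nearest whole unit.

pumpkin purée: 20 oz; vegetable oil: 29 mL; butter: 331 g

Scaling factor: 10/12 = 5/6.
pumpkin purée: 2.75 cup × 5/6 × 244 g/cup ÷ 28.35 g/oz ≈ 20 oz
vegetable oil: (2 tbsp + 1 tsp = 7/3 tbsp) × 5/6 × 15 mL/tbsp ≈ 29 mL
butter: 14 oz × 5/6 × 28.35 g/oz ≈ 331 g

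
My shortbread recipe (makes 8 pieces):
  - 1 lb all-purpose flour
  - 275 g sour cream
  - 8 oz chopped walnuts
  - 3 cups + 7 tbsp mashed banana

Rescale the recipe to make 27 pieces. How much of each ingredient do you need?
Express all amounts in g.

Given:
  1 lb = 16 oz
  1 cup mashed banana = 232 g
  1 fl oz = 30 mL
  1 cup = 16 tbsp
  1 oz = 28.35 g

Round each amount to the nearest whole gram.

Scaling factor: 27/8 = 3.375.
all-purpose flour: 1 lb × 27/8 × 16 oz/lb × 28.35 g/oz ≈ 1531 g
sour cream: 275 g × 27/8 ≈ 928 g
chopped walnuts: 8 oz × 27/8 × 28.35 g/oz ≈ 765 g
mashed banana: (3 cup + 7 tbsp = 3.4375 cup) × 27/8 × 232 g/cup ≈ 2692 g

all-purpose flour: 1531 g; sour cream: 928 g; chopped walnuts: 765 g; mashed banana: 2692 g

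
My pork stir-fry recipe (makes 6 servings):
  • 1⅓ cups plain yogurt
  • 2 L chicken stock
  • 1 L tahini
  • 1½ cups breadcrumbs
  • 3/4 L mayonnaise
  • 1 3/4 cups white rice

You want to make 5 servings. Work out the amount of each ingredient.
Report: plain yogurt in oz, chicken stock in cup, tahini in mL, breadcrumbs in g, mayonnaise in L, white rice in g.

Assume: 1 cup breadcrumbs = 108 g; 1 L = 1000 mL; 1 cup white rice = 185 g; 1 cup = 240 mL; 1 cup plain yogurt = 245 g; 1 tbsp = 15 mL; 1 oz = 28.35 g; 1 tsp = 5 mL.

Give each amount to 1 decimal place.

plain yogurt: 9.6 oz; chicken stock: 6.9 cup; tahini: 833.3 mL; breadcrumbs: 135.0 g; mayonnaise: 0.6 L; white rice: 269.8 g

Scaling factor: 5/6.
plain yogurt: 4/3 cup × 5/6 × 245 g/cup ÷ 28.35 g/oz ≈ 9.6 oz
chicken stock: 2 L × 5/6 × 1000 mL/L ÷ 240 mL/cup ≈ 6.9 cup
tahini: 1 L × 5/6 × 1000 mL/L ≈ 833.3 mL
breadcrumbs: 1.5 cup × 5/6 × 108 g/cup = 135.0 g
mayonnaise: 0.75 L × 5/6 ≈ 0.6 L
white rice: 1.75 cup × 5/6 × 185 g/cup ≈ 269.8 g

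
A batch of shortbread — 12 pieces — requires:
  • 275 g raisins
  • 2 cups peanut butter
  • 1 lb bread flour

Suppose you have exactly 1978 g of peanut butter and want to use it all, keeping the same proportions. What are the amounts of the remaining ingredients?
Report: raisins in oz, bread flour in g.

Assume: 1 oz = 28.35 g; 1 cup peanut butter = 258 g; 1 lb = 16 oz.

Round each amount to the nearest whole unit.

raisins: 37 oz; bread flour: 1739 g

The original recipe has 516 g of peanut butter, so the scaling factor is 1978 ÷ 516 = 23/6.
raisins: 275 g × 23/6 ÷ 28.35 g/oz ≈ 37 oz
bread flour: 1 lb × 23/6 × 16 oz/lb × 28.35 g/oz ≈ 1739 g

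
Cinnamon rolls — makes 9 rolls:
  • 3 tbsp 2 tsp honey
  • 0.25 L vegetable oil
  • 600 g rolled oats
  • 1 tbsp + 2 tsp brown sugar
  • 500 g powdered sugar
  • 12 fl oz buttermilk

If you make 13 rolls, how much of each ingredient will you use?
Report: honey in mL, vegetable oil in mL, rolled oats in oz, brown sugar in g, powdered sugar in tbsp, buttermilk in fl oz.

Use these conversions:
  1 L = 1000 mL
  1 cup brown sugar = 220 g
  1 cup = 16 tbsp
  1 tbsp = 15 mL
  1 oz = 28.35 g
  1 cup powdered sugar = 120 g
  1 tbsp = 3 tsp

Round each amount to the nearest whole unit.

Scaling factor: 13/9.
honey: (3 tbsp + 2 tsp = 11/3 tbsp) × 13/9 × 15 mL/tbsp ≈ 79 mL
vegetable oil: 0.25 L × 13/9 × 1000 mL/L ≈ 361 mL
rolled oats: 600 g × 13/9 ÷ 28.35 g/oz ≈ 31 oz
brown sugar: (1 tbsp + 2 tsp = 5/3 tbsp) × 13/9 ÷ 16 tbsp/cup × 220 g/cup ≈ 33 g
powdered sugar: 500 g × 13/9 ÷ 120 g/cup × 16 tbsp/cup ≈ 96 tbsp
buttermilk: 12 fl oz × 13/9 ≈ 17 fl oz

honey: 79 mL; vegetable oil: 361 mL; rolled oats: 31 oz; brown sugar: 33 g; powdered sugar: 96 tbsp; buttermilk: 17 fl oz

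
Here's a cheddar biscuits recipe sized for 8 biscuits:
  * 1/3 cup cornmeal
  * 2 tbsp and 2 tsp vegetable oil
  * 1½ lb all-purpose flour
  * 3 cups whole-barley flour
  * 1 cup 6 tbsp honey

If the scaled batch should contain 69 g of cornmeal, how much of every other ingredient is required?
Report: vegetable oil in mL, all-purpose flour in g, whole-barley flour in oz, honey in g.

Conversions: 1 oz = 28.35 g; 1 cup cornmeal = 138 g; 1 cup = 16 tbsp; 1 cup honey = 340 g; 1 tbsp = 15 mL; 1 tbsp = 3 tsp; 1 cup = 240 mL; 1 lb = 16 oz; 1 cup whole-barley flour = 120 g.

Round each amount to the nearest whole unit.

vegetable oil: 60 mL; all-purpose flour: 1021 g; whole-barley flour: 19 oz; honey: 701 g

The original recipe has 46 g of cornmeal, so the scaling factor is 69 ÷ 46 = 3/2 = 1.5.
vegetable oil: (2 tbsp + 2 tsp = 8/3 tbsp) × 3/2 × 15 mL/tbsp = 60 mL
all-purpose flour: 1.5 lb × 3/2 × 16 oz/lb × 28.35 g/oz ≈ 1021 g
whole-barley flour: 3 cup × 3/2 × 120 g/cup ÷ 28.35 g/oz ≈ 19 oz
honey: (1 cup + 6 tbsp = 1.375 cup) × 3/2 × 340 g/cup ≈ 701 g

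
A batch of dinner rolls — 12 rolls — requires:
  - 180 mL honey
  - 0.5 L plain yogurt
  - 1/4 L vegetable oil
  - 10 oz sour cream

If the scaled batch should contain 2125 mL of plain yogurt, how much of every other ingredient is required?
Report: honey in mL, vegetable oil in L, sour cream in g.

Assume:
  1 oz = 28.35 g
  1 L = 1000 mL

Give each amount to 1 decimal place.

The original recipe has 500 mL of plain yogurt, so the scaling factor is 2125 ÷ 500 = 17/4 = 4.25.
honey: 180 mL × 17/4 = 765.0 mL
vegetable oil: 0.25 L × 17/4 ≈ 1.1 L
sour cream: 10 oz × 17/4 × 28.35 g/oz ≈ 1204.9 g

honey: 765.0 mL; vegetable oil: 1.1 L; sour cream: 1204.9 g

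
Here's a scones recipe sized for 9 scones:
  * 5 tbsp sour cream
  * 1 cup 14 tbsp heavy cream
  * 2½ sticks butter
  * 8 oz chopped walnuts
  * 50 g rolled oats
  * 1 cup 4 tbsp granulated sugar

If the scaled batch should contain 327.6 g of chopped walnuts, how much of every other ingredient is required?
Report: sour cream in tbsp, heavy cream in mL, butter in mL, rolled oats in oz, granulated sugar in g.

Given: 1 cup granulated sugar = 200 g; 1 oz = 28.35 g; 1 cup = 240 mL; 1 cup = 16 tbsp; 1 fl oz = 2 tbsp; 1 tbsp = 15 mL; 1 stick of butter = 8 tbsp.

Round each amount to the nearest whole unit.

sour cream: 7 tbsp; heavy cream: 650 mL; butter: 433 mL; rolled oats: 3 oz; granulated sugar: 361 g

The original recipe has 226.8 g of chopped walnuts, so the scaling factor is 327.6 ÷ 226.8 = 13/9.
sour cream: 5 tbsp × 13/9 ≈ 7 tbsp
heavy cream: (1 cup + 14 tbsp = 1.875 cup) × 13/9 × 240 mL/cup = 650 mL
butter: 2.5 stick × 13/9 × 8 tbsp/stick × 15 mL/tbsp ≈ 433 mL
rolled oats: 50 g × 13/9 ÷ 28.35 g/oz ≈ 3 oz
granulated sugar: (1 cup + 4 tbsp = 1.25 cup) × 13/9 × 200 g/cup ≈ 361 g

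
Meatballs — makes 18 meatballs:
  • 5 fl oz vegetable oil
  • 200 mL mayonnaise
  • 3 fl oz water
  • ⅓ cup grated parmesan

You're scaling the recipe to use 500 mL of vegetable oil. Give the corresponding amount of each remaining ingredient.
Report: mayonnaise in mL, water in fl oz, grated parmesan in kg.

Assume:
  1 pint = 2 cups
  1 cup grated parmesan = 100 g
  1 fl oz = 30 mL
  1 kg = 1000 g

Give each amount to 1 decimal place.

mayonnaise: 666.7 mL; water: 10.0 fl oz; grated parmesan: 0.1 kg

The original recipe has 150 mL of vegetable oil, so the scaling factor is 500 ÷ 150 = 10/3.
mayonnaise: 200 mL × 10/3 ≈ 666.7 mL
water: 3 fl oz × 10/3 = 10.0 fl oz
grated parmesan: 1/3 cup × 10/3 × 100 g/cup ÷ 1000 g/kg ≈ 0.1 kg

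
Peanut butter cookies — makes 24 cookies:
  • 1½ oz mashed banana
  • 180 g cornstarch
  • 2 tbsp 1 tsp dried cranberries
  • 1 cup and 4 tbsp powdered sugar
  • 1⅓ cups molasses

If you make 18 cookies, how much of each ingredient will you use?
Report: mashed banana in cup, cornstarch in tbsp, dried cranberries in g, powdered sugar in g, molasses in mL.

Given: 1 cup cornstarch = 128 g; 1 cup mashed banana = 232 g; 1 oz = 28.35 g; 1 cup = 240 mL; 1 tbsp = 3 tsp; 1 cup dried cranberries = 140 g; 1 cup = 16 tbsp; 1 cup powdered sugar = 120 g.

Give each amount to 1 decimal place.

Scaling factor: 18/24 = 3/4 = 0.75.
mashed banana: 1.5 oz × 3/4 × 28.35 g/oz ÷ 232 g/cup ≈ 0.1 cup
cornstarch: 180 g × 3/4 ÷ 128 g/cup × 16 tbsp/cup ≈ 16.9 tbsp
dried cranberries: (2 tbsp + 1 tsp = 7/3 tbsp) × 3/4 ÷ 16 tbsp/cup × 140 g/cup ≈ 15.3 g
powdered sugar: (1 cup + 4 tbsp = 1.25 cup) × 3/4 × 120 g/cup = 112.5 g
molasses: 4/3 cup × 3/4 × 240 mL/cup = 240.0 mL

mashed banana: 0.1 cup; cornstarch: 16.9 tbsp; dried cranberries: 15.3 g; powdered sugar: 112.5 g; molasses: 240.0 mL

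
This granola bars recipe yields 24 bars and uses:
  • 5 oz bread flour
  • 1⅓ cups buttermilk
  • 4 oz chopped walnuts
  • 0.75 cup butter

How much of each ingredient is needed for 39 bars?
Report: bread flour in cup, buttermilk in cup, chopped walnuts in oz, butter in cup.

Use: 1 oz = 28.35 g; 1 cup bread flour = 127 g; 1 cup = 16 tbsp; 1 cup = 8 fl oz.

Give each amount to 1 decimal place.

Scaling factor: 39/24 = 13/8 = 1.625.
bread flour: 5 oz × 13/8 × 28.35 g/oz ÷ 127 g/cup ≈ 1.8 cup
buttermilk: 4/3 cup × 13/8 ≈ 2.2 cup
chopped walnuts: 4 oz × 13/8 = 6.5 oz
butter: 0.75 cup × 13/8 ≈ 1.2 cup

bread flour: 1.8 cup; buttermilk: 2.2 cup; chopped walnuts: 6.5 oz; butter: 1.2 cup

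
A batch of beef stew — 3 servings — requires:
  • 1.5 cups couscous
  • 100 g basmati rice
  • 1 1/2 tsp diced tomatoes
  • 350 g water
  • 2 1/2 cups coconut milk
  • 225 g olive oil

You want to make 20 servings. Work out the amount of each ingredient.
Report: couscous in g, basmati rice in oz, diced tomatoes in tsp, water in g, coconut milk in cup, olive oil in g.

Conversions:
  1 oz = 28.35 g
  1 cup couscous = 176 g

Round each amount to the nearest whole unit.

Scaling factor: 20/3.
couscous: 1.5 cup × 20/3 × 176 g/cup = 1760 g
basmati rice: 100 g × 20/3 ÷ 28.35 g/oz ≈ 24 oz
diced tomatoes: 1.5 tsp × 20/3 = 10 tsp
water: 350 g × 20/3 ≈ 2333 g
coconut milk: 2.5 cup × 20/3 ≈ 17 cup
olive oil: 225 g × 20/3 = 1500 g

couscous: 1760 g; basmati rice: 24 oz; diced tomatoes: 10 tsp; water: 2333 g; coconut milk: 17 cup; olive oil: 1500 g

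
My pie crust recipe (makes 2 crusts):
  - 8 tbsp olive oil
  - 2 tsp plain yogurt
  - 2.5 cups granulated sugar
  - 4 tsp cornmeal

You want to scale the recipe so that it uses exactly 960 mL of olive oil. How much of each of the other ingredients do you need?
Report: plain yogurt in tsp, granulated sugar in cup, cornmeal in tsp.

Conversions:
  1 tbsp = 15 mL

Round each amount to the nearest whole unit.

The original recipe has 120 mL of olive oil, so the scaling factor is 960 ÷ 120 = 8.
plain yogurt: 2 tsp × 8 = 16 tsp
granulated sugar: 2.5 cup × 8 = 20 cup
cornmeal: 4 tsp × 8 = 32 tsp

plain yogurt: 16 tsp; granulated sugar: 20 cup; cornmeal: 32 tsp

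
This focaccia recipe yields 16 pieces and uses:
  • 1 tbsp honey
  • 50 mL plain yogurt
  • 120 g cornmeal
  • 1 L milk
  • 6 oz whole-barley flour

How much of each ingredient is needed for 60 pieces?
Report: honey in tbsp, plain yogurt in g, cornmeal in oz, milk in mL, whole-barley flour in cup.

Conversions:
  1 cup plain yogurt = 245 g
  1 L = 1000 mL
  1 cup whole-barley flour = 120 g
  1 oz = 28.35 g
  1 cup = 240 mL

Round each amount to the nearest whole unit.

honey: 4 tbsp; plain yogurt: 191 g; cornmeal: 16 oz; milk: 3750 mL; whole-barley flour: 5 cup

Scaling factor: 60/16 = 15/4 = 3.75.
honey: 1 tbsp × 15/4 ≈ 4 tbsp
plain yogurt: 50 mL × 15/4 ÷ 240 mL/cup × 245 g/cup ≈ 191 g
cornmeal: 120 g × 15/4 ÷ 28.35 g/oz ≈ 16 oz
milk: 1 L × 15/4 × 1000 mL/L = 3750 mL
whole-barley flour: 6 oz × 15/4 × 28.35 g/oz ÷ 120 g/cup ≈ 5 cup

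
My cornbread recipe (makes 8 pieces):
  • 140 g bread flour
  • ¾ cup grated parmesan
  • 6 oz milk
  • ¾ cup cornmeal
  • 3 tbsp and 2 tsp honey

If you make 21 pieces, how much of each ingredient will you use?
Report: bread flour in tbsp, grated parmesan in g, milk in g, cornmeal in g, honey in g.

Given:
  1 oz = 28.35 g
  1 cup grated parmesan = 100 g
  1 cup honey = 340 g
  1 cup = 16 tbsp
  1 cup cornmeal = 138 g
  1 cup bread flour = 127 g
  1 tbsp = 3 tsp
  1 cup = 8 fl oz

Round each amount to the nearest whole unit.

Scaling factor: 21/8 = 2.625.
bread flour: 140 g × 21/8 ÷ 127 g/cup × 16 tbsp/cup ≈ 46 tbsp
grated parmesan: 0.75 cup × 21/8 × 100 g/cup ≈ 197 g
milk: 6 oz × 21/8 × 28.35 g/oz ≈ 447 g
cornmeal: 0.75 cup × 21/8 × 138 g/cup ≈ 272 g
honey: (3 tbsp + 2 tsp = 11/3 tbsp) × 21/8 ÷ 16 tbsp/cup × 340 g/cup ≈ 205 g

bread flour: 46 tbsp; grated parmesan: 197 g; milk: 447 g; cornmeal: 272 g; honey: 205 g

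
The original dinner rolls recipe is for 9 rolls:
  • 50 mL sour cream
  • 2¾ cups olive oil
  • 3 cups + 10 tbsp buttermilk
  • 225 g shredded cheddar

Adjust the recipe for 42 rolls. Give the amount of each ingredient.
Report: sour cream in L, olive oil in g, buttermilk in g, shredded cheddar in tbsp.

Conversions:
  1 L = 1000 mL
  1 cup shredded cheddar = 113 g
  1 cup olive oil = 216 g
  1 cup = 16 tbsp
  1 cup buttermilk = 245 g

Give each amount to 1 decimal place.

Scaling factor: 42/9 = 14/3.
sour cream: 50 mL × 14/3 ÷ 1000 mL/L ≈ 0.2 L
olive oil: 2.75 cup × 14/3 × 216 g/cup = 2772.0 g
buttermilk: (3 cup + 10 tbsp = 3.625 cup) × 14/3 × 245 g/cup ≈ 4144.6 g
shredded cheddar: 225 g × 14/3 ÷ 113 g/cup × 16 tbsp/cup ≈ 148.7 tbsp

sour cream: 0.2 L; olive oil: 2772.0 g; buttermilk: 4144.6 g; shredded cheddar: 148.7 tbsp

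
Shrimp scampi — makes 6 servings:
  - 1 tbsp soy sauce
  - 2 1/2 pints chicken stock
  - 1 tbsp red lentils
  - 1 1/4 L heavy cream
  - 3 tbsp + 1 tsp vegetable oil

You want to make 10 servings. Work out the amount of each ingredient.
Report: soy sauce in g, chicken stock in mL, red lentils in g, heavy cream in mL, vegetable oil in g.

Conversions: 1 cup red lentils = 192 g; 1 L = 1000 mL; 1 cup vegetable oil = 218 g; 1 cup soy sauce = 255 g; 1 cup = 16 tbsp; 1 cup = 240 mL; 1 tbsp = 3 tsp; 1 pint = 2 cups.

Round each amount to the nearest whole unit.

soy sauce: 27 g; chicken stock: 2000 mL; red lentils: 20 g; heavy cream: 2083 mL; vegetable oil: 76 g

Scaling factor: 10/6 = 5/3.
soy sauce: 1 tbsp × 5/3 ÷ 16 tbsp/cup × 255 g/cup ≈ 27 g
chicken stock: 2.5 pint × 5/3 × 2 cup/pint × 240 mL/cup = 2000 mL
red lentils: 1 tbsp × 5/3 ÷ 16 tbsp/cup × 192 g/cup = 20 g
heavy cream: 1.25 L × 5/3 × 1000 mL/L ≈ 2083 mL
vegetable oil: (3 tbsp + 1 tsp = 10/3 tbsp) × 5/3 ÷ 16 tbsp/cup × 218 g/cup ≈ 76 g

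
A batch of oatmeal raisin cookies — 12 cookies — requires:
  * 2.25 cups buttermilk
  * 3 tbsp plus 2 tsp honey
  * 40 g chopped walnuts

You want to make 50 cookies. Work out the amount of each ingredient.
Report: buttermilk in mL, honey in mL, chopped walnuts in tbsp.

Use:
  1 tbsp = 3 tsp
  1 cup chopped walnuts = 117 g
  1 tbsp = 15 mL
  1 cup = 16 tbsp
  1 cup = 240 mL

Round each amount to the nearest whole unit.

Scaling factor: 50/12 = 25/6.
buttermilk: 2.25 cup × 25/6 × 240 mL/cup = 2250 mL
honey: (3 tbsp + 2 tsp = 11/3 tbsp) × 25/6 × 15 mL/tbsp ≈ 229 mL
chopped walnuts: 40 g × 25/6 ÷ 117 g/cup × 16 tbsp/cup ≈ 23 tbsp

buttermilk: 2250 mL; honey: 229 mL; chopped walnuts: 23 tbsp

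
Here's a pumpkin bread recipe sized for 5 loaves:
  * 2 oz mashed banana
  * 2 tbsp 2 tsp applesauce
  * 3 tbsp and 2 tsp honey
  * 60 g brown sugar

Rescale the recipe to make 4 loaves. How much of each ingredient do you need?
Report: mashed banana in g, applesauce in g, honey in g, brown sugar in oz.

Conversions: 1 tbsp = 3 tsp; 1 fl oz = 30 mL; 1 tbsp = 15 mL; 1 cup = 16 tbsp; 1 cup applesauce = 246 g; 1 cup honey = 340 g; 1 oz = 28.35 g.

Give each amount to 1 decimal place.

mashed banana: 45.4 g; applesauce: 32.8 g; honey: 62.3 g; brown sugar: 1.7 oz

Scaling factor: 4/5 = 0.8.
mashed banana: 2 oz × 4/5 × 28.35 g/oz ≈ 45.4 g
applesauce: (2 tbsp + 2 tsp = 8/3 tbsp) × 4/5 ÷ 16 tbsp/cup × 246 g/cup = 32.8 g
honey: (3 tbsp + 2 tsp = 11/3 tbsp) × 4/5 ÷ 16 tbsp/cup × 340 g/cup ≈ 62.3 g
brown sugar: 60 g × 4/5 ÷ 28.35 g/oz ≈ 1.7 oz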